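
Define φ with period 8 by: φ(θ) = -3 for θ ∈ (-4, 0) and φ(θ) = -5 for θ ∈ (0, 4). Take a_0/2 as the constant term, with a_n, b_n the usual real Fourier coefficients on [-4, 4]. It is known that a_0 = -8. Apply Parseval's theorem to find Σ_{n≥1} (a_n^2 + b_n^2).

2

Parseval: a_0^2/2 + Σ_{n≥1} (a_n^2+b_n^2) = 1/4 ∫_{-4}^{4} φ(θ)^2 dθ = 34.
Subtract a_0^2/2 = 32: Σ (a_n^2+b_n^2) = 2.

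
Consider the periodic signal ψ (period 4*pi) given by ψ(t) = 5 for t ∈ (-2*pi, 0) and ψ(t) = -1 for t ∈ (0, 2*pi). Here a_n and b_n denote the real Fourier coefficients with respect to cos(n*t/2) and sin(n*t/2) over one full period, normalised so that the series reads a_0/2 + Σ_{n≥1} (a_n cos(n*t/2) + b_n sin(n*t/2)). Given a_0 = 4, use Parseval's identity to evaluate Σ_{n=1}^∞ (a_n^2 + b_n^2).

18

Parseval: a_0^2/2 + Σ_{n≥1} (a_n^2+b_n^2) = (1/(2*pi)) ∫_{-2*pi}^{2*pi} ψ(t)^2 dt = 26.
Subtract a_0^2/2 = 8: Σ (a_n^2+b_n^2) = 18.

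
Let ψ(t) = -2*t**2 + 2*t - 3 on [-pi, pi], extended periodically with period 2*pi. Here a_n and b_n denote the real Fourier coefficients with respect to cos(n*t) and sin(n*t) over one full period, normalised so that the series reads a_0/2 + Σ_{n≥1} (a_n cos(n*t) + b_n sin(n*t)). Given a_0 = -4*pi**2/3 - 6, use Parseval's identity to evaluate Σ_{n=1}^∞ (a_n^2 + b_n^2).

8*pi**2*(15 + 4*pi**2)/45

Parseval: a_0^2/2 + Σ_{n≥1} (a_n^2+b_n^2) = 1/pi ∫_{-pi}^{pi} ψ(t)^2 dt = 18 + 32*pi**2/3 + 8*pi**4/5.
Subtract a_0^2/2 = 2*(9 + 2*pi**2)**2/9: Σ (a_n^2+b_n^2) = 8*pi**2*(15 + 4*pi**2)/45.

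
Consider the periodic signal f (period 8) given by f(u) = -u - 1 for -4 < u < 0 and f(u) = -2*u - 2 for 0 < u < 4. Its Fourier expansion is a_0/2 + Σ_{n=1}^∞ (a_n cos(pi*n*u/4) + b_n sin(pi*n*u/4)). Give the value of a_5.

8/(25*pi**2)

a_5 = 1/4 ∫_{-4}^{4} f(u) cos(5*pi*u/4) du.
Split the integral at the breakpoints.
Integrating by parts (boundary term plus one more integral), an antiderivative of (-u - 1) cos(5*pi*u/4) is -4*u*sin(5*pi*u/4)/(5*pi) - 4*sin(5*pi*u/4)/(5*pi) - 16*cos(5*pi*u/4)/(25*pi**2); evaluating from -4 to 0: ∫_{-4}^{0} (-u - 1) cos(5*pi*u/4) du = (-16/(25*pi**2)) - (16/(25*pi**2)) = -32/(25*pi**2).
Integrating by parts (boundary term plus one more integral), an antiderivative of (-2*u - 2) cos(5*pi*u/4) is -8*u*sin(5*pi*u/4)/(5*pi) - 8*sin(5*pi*u/4)/(5*pi) - 32*cos(5*pi*u/4)/(25*pi**2); evaluating from 0 to 4: ∫_{0}^{4} (-2*u - 2) cos(5*pi*u/4) du = (32/(25*pi**2)) - (-32/(25*pi**2)) = 64/(25*pi**2).
Summing the pieces and multiplying by (1/4) gives a_5 = 8/(25*pi**2).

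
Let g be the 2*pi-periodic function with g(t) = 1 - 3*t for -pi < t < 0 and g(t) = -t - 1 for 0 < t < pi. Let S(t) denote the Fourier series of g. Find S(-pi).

pi

At t = -pi the one-sided limits are g(-pi^-) = -pi - 1 and g(-pi^+) = 1 + 3*pi.
By Dirichlet's theorem the series converges to their average, [(-pi - 1) + (1 + 3*pi)]/2 = pi.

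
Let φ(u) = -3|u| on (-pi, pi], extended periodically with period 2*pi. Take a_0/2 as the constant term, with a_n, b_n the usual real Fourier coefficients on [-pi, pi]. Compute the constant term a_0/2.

-3*pi/2

a_0 = 1/pi ∫_{-pi}^{pi} φ(u) du = 1/pi · (-3*pi**2) = -3*pi.
So the constant term a_0/2 = -3*pi/2.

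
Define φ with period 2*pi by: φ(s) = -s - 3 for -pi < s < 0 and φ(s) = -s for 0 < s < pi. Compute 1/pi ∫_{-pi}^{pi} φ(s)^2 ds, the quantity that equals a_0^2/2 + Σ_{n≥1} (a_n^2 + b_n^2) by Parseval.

-3*pi + 2*pi**2/3 + 9

1/pi ∫_{-pi}^{pi} φ(s)^2 ds = 1/pi · (pi*(-9*pi + 2*pi**2 + 27)/3) = -3*pi + 2*pi**2/3 + 9.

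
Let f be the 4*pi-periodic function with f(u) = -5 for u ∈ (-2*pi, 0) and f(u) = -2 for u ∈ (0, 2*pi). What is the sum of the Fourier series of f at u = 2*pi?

-7/2

At u = 2*pi the one-sided limits are f(2*pi^-) = -2 and f(2*pi^+) = -5.
By Dirichlet's theorem the series converges to their average, [(-2) + (-5)]/2 = -7/2.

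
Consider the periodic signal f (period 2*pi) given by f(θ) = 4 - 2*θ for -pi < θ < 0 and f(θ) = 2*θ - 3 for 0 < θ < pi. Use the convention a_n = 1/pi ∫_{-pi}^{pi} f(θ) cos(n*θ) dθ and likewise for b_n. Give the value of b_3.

b_3 = 1/pi ∫_{-pi}^{pi} f(θ) sin(3*θ) dθ.
Split the integral at the breakpoints.
Integrating by parts (boundary term plus one more integral), an antiderivative of (4 - 2*θ) sin(3*θ) is 2*θ*cos(3*θ)/3 - 2*sin(3*θ)/9 - 4*cos(3*θ)/3; evaluating from -pi to 0: ∫_{-pi}^{0} (4 - 2*θ) sin(3*θ) dθ = (-4/3) - (4/3 + 2*pi/3) = -8/3 - 2*pi/3.
Integrating by parts (boundary term plus one more integral), an antiderivative of (2*θ - 3) sin(3*θ) is -2*θ*cos(3*θ)/3 + 2*sin(3*θ)/9 + cos(3*θ); evaluating from 0 to pi: ∫_{0}^{pi} (2*θ - 3) sin(3*θ) dθ = (-1 + 2*pi/3) - (1) = -2 + 2*pi/3.
Summing the pieces and multiplying by (1/pi) gives b_3 = -14/(3*pi).

-14/(3*pi)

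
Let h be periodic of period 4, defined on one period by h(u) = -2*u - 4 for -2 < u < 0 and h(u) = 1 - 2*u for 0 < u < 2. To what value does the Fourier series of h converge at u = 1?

h is continuous at u = 1 with value -1, so the series converges to -1 there.

-1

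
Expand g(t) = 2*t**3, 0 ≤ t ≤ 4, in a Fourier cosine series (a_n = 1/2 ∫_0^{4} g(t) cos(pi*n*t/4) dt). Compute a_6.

a_6 = 1/2 ∫_0^{4} (2*t**3) cos(3*pi*t/2) dt.
Integrating by parts three times (tabular method), an antiderivative of (2*t**3) cos(3*pi*t/2) is 4*t**3*sin(3*pi*t/2)/(3*pi) + 8*t**2*cos(3*pi*t/2)/(3*pi**2) - 32*t*sin(3*pi*t/2)/(9*pi**3) - 64*cos(3*pi*t/2)/(27*pi**4); evaluating from 0 to 4: ∫_{0}^{4} (2*t**3) cos(3*pi*t/2) dt = (64*(-1 + 18*pi**2)/(27*pi**4)) - (-64/(27*pi**4)) = 128/(3*pi**2).
Hence a_6 = (1/2)·(128/(3*pi**2)) = 64/(3*pi**2).

64/(3*pi**2)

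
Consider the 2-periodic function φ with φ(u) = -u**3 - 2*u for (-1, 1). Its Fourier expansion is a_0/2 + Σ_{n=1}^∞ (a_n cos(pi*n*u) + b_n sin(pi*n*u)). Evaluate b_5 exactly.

b_5 = ∫_{-1}^{1} φ(u) sin(5*pi*u) du.
φ is odd and sin(5*pi*u) is odd, so the integrand is even and b_5 = 2 ∫_0^{1} φ(u) sin(5*pi*u) du.
Integrating by parts three times (tabular method), an antiderivative of (-u**3 - 2*u) sin(5*pi*u) is u**3*cos(5*pi*u)/(5*pi) - 3*u**2*sin(5*pi*u)/(25*pi**2) - 6*u*cos(5*pi*u)/(125*pi**3) + 2*u*cos(5*pi*u)/(5*pi) - 2*sin(5*pi*u)/(25*pi**2) + 6*sin(5*pi*u)/(625*pi**4); evaluating from 0 to 1: ∫_{0}^{1} (-u**3 - 2*u) sin(5*pi*u) du = (3*(2 - 25*pi**2)/(125*pi**3)) - (0) = 3*(2 - 25*pi**2)/(125*pi**3).
Hence b_5 = 2·(3*(2 - 25*pi**2)/(125*pi**3)) = 6*(2 - 25*pi**2)/(125*pi**3).

6*(2 - 25*pi**2)/(125*pi**3)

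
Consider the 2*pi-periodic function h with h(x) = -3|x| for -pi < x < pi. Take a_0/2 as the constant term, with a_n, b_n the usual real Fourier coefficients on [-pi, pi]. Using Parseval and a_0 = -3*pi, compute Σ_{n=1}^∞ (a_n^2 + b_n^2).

Parseval: a_0^2/2 + Σ_{n≥1} (a_n^2+b_n^2) = 1/pi ∫_{-pi}^{pi} h(x)^2 dx = 6*pi**2.
Subtract a_0^2/2 = 9*pi**2/2: Σ (a_n^2+b_n^2) = 3*pi**2/2.

3*pi**2/2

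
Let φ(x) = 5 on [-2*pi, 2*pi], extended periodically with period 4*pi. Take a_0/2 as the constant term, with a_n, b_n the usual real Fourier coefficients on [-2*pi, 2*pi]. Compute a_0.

a_0 = (1/(2*pi)) ∫_{-2*pi}^{2*pi} φ(x) dx = (1/(2*pi)) · (20*pi) = 10.

10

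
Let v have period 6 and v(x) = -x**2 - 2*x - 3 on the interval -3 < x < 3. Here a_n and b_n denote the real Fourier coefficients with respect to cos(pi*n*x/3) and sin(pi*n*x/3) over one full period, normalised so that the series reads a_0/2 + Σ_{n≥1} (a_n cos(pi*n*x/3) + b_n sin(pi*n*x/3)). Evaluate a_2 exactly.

a_2 = 1/3 ∫_{-3}^{3} v(x) cos(2*pi*x/3) dx.
Integrating by parts twice (tabular method), an antiderivative of (-x**2 - 2*x - 3) cos(2*pi*x/3) is -3*x**2*sin(2*pi*x/3)/(2*pi) - 3*x*sin(2*pi*x/3)/pi - 9*x*cos(2*pi*x/3)/(2*pi**2) - 9*sin(2*pi*x/3)/(2*pi) + 27*sin(2*pi*x/3)/(4*pi**3) - 9*cos(2*pi*x/3)/(2*pi**2); evaluating from -3 to 3: ∫_{-3}^{3} (-x**2 - 2*x - 3) cos(2*pi*x/3) dx = (-18/pi**2) - (9/pi**2) = -27/pi**2.
Hence a_2 = (1/3)·(-27/pi**2) = -9/pi**2.

-9/pi**2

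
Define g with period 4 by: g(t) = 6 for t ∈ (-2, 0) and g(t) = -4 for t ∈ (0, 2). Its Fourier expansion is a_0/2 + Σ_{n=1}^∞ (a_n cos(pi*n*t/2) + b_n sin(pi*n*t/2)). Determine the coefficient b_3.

-20/(3*pi)

b_3 = 1/2 ∫_{-2}^{2} g(t) sin(3*pi*t/2) dt.
Split the integral at the breakpoints.
Directly, an antiderivative of (6) sin(3*pi*t/2) is -4*cos(3*pi*t/2)/pi; evaluating from -2 to 0: ∫_{-2}^{0} (6) sin(3*pi*t/2) dt = (-4/pi) - (4/pi) = -8/pi.
Directly, an antiderivative of (-4) sin(3*pi*t/2) is 8*cos(3*pi*t/2)/(3*pi); evaluating from 0 to 2: ∫_{0}^{2} (-4) sin(3*pi*t/2) dt = (-8/(3*pi)) - (8/(3*pi)) = -16/(3*pi).
Summing the pieces and multiplying by (1/2) gives b_3 = -20/(3*pi).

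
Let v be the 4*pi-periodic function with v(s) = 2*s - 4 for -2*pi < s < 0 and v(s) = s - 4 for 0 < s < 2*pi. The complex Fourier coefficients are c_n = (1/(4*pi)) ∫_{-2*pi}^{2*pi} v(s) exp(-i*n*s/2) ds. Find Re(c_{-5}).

Since v is real-valued, Re(c_{-5}) = (1/(4*pi)) ∫_{-2*pi}^{2*pi} v(s) cos(-5*s/2) ds = a_{5}/2.
Split the integral at the breakpoints.
Integrating by parts (boundary term plus one more integral), an antiderivative of (2*s - 4) cos(-5*s/2) is 4*s*sin(5*s/2)/5 - 8*sin(5*s/2)/5 + 8*cos(5*s/2)/25; evaluating from -2*pi to 0: ∫_{-2*pi}^{0} (2*s - 4) cos(-5*s/2) ds = (8/25) - (-8/25) = 16/25.
Integrating by parts (boundary term plus one more integral), an antiderivative of (s - 4) cos(-5*s/2) is 2*s*sin(5*s/2)/5 - 8*sin(5*s/2)/5 + 4*cos(5*s/2)/25; evaluating from 0 to 2*pi: ∫_{0}^{2*pi} (s - 4) cos(-5*s/2) ds = (-4/25) - (4/25) = -8/25.
So ∫_{-2*pi}^{2*pi} v(s) cos(-5*s/2) ds = 8/25.
Hence Re(c_{-5}) = (1/(4*pi))·(8/25) = 2/(25*pi).

2/(25*pi)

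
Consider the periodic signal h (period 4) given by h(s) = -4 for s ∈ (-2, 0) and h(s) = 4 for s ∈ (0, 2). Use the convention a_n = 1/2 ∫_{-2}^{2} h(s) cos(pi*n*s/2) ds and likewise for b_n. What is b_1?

16/pi

b_1 = 1/2 ∫_{-2}^{2} h(s) sin(pi*s/2) ds.
h is odd and sin(pi*s/2) is odd, so the integrand is even and b_1 = ∫_0^{2} h(s) sin(pi*s/2) ds.
Directly, an antiderivative of (4) sin(pi*s/2) is -8*cos(pi*s/2)/pi; evaluating from 0 to 2: ∫_{0}^{2} (4) sin(pi*s/2) ds = (8/pi) - (-8/pi) = 16/pi.
Hence b_1 = 16/pi.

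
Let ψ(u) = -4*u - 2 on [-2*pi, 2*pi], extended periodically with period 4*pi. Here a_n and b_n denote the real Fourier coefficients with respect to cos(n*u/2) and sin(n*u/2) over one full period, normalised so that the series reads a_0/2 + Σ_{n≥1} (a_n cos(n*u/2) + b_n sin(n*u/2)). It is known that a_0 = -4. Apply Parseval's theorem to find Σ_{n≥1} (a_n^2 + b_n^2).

128*pi**2/3

Parseval: a_0^2/2 + Σ_{n≥1} (a_n^2+b_n^2) = (1/(2*pi)) ∫_{-2*pi}^{2*pi} ψ(u)^2 du = 8 + 128*pi**2/3.
Subtract a_0^2/2 = 8: Σ (a_n^2+b_n^2) = 128*pi**2/3.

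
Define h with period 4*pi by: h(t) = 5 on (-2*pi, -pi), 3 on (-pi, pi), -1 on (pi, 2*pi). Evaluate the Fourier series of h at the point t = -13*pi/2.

-1

t = -13*pi/2 differs from t = 3*pi/2 by -2 full period(s), and the series is 4*pi-periodic.
h is continuous at t = 3*pi/2 with value -1, so the series converges to -1 there.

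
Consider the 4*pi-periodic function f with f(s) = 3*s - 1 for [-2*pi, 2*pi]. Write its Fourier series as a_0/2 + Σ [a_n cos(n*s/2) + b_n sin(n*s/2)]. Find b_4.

b_4 = (1/(2*pi)) ∫_{-2*pi}^{2*pi} f(s) sin(2*s) ds.
Integrating by parts (boundary term plus one more integral), an antiderivative of (3*s - 1) sin(2*s) is -3*s*cos(2*s)/2 + 3*sin(2*s)/4 + cos(2*s)/2; evaluating from -2*pi to 2*pi: ∫_{-2*pi}^{2*pi} (3*s - 1) sin(2*s) ds = (1/2 - 3*pi) - (1/2 + 3*pi) = -6*pi.
Hence b_4 = (1/(2*pi))·(-6*pi) = -3.

-3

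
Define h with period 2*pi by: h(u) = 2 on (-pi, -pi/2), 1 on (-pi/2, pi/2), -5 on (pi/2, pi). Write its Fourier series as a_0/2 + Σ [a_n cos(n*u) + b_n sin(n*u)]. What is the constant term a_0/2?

a_0 = 1/pi ∫_{-pi}^{pi} h(u) du = 1/pi · (-pi/2) = -1/2.
So the constant term a_0/2 = -1/4.

-1/4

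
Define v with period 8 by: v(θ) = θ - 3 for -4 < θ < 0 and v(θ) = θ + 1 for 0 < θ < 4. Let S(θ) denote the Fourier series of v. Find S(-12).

-1

θ = -12 differs from θ = 4 by -2 full period(s), and the series is 8-periodic.
At θ = 4 the one-sided limits are v(4^-) = 5 and v(4^+) = -7.
By Dirichlet's theorem the series converges to their average, [(5) + (-7)]/2 = -1.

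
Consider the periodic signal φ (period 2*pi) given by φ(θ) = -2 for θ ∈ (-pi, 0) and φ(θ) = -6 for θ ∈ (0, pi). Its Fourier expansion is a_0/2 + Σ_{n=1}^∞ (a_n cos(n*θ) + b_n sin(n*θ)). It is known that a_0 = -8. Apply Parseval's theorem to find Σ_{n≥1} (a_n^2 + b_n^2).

Parseval: a_0^2/2 + Σ_{n≥1} (a_n^2+b_n^2) = 1/pi ∫_{-pi}^{pi} φ(θ)^2 dθ = 40.
Subtract a_0^2/2 = 32: Σ (a_n^2+b_n^2) = 8.

8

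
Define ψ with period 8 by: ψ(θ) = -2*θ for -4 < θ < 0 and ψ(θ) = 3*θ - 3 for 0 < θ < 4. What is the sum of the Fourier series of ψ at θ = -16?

-3/2

θ = -16 differs from θ = 0 by -2 full period(s), and the series is 8-periodic.
At θ = 0 the one-sided limits are ψ(0^-) = 0 and ψ(0^+) = -3.
By Dirichlet's theorem the series converges to their average, [(0) + (-3)]/2 = -3/2.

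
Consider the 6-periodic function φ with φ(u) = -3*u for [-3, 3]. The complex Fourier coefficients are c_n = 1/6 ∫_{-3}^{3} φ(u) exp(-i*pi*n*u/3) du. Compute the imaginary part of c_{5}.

9/(5*pi)

Since φ is real-valued, Im(c_{5}) = -1/6 ∫_{-3}^{3} φ(u) sin(5*pi*u/3) du = -b_{5}/2.
φ is odd and sin(5*pi*u/3) is odd, so the integrand is even: ∫_{-3}^{3} φ(u) sin(5*pi*u/3) du = 2∫_0^{3} φ(u) sin(5*pi*u/3) du.
Integrating by parts (boundary term plus one more integral), an antiderivative of (-3*u) sin(5*pi*u/3) is 9*u*cos(5*pi*u/3)/(5*pi) - 27*sin(5*pi*u/3)/(25*pi**2); evaluating from 0 to 3: ∫_{0}^{3} (-3*u) sin(5*pi*u/3) du = (-27/(5*pi)) - (0) = -27/(5*pi).
So ∫_{-3}^{3} φ(u) sin(5*pi*u/3) du = -54/(5*pi).
Hence Im(c_{5}) = (-1/6)·(-54/(5*pi)) = 9/(5*pi).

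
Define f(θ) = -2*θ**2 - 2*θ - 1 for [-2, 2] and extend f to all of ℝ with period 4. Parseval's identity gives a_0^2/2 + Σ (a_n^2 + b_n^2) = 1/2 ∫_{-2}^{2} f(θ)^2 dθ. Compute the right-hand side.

734/15

1/2 ∫_{-2}^{2} f(θ)^2 dθ = 1/2 · (1468/15) = 734/15.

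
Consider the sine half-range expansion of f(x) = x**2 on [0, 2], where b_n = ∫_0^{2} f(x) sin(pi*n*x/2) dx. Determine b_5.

8*(-4 + 25*pi**2)/(125*pi**3)

b_5 = ∫_0^{2} (x**2) sin(5*pi*x/2) dx.
Integrating by parts twice (tabular method), an antiderivative of (x**2) sin(5*pi*x/2) is -2*x**2*cos(5*pi*x/2)/(5*pi) + 8*x*sin(5*pi*x/2)/(25*pi**2) + 16*cos(5*pi*x/2)/(125*pi**3); evaluating from 0 to 2: ∫_{0}^{2} (x**2) sin(5*pi*x/2) dx = (8*(-2 + 25*pi**2)/(125*pi**3)) - (16/(125*pi**3)) = 8*(-4 + 25*pi**2)/(125*pi**3).
Hence b_5 = 8*(-4 + 25*pi**2)/(125*pi**3).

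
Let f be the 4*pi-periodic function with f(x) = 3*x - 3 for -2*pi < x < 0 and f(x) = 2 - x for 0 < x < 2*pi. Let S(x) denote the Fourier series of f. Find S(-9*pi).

x = -9*pi differs from x = -pi by -2 full period(s), and the series is 4*pi-periodic.
f is continuous at x = -pi with value -3*pi - 3, so the series converges to -3*pi - 3 there.

-3*pi - 3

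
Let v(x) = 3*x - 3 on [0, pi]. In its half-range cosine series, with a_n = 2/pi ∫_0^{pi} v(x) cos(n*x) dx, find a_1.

-12/pi

a_1 = 2/pi ∫_0^{pi} (3*x - 3) cos(x) dx.
Integrating by parts (boundary term plus one more integral), an antiderivative of (3*x - 3) cos(x) is 3*x*sin(x) - 3*sin(x) + 3*cos(x); evaluating from 0 to pi: ∫_{0}^{pi} (3*x - 3) cos(x) dx = (-3) - (3) = -6.
Hence a_1 = (2/pi)·(-6) = -12/pi.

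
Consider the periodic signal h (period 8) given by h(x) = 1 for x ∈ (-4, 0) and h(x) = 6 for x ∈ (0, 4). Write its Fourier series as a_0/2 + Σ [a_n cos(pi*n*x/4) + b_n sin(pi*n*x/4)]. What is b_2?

b_2 = 1/4 ∫_{-4}^{4} h(x) sin(pi*x/2) dx.
Split the integral at the breakpoints.
Directly, an antiderivative of (1) sin(pi*x/2) is -2*cos(pi*x/2)/pi; evaluating from -4 to 0: ∫_{-4}^{0} (1) sin(pi*x/2) dx = (-2/pi) - (-2/pi) = 0.
Directly, an antiderivative of (6) sin(pi*x/2) is -12*cos(pi*x/2)/pi; evaluating from 0 to 4: ∫_{0}^{4} (6) sin(pi*x/2) dx = (-12/pi) - (-12/pi) = 0.
Summing the pieces and multiplying by (1/4) gives b_2 = 0.

0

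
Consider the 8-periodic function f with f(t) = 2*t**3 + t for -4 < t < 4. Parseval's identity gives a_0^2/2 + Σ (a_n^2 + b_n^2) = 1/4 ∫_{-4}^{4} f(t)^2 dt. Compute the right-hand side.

1/4 ∫_{-4}^{4} f(t)^2 dt = 1/4 · (2142592/105) = 535648/105.

535648/105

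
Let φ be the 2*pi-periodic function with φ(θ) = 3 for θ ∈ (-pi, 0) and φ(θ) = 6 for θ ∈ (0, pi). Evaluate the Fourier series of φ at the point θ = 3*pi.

θ = 3*pi differs from θ = pi by 1 full period(s), and the series is 2*pi-periodic.
At θ = pi the one-sided limits are φ(pi^-) = 6 and φ(pi^+) = 3.
By Dirichlet's theorem the series converges to their average, [(6) + (3)]/2 = 9/2.

9/2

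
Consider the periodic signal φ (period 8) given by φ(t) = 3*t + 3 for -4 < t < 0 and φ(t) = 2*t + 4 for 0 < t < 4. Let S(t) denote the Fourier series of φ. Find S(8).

7/2

t = 8 differs from t = 0 by 1 full period(s), and the series is 8-periodic.
At t = 0 the one-sided limits are φ(0^-) = 3 and φ(0^+) = 4.
By Dirichlet's theorem the series converges to their average, [(3) + (4)]/2 = 7/2.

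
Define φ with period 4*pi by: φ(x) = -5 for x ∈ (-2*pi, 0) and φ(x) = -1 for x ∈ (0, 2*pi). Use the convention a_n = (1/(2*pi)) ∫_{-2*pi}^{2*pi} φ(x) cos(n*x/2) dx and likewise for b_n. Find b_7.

8/(7*pi)

b_7 = (1/(2*pi)) ∫_{-2*pi}^{2*pi} φ(x) sin(7*x/2) dx.
Split the integral at the breakpoints.
Directly, an antiderivative of (-5) sin(7*x/2) is 10*cos(7*x/2)/7; evaluating from -2*pi to 0: ∫_{-2*pi}^{0} (-5) sin(7*x/2) dx = (10/7) - (-10/7) = 20/7.
Directly, an antiderivative of (-1) sin(7*x/2) is 2*cos(7*x/2)/7; evaluating from 0 to 2*pi: ∫_{0}^{2*pi} (-1) sin(7*x/2) dx = (-2/7) - (2/7) = -4/7.
Summing the pieces and multiplying by (1/(2*pi)) gives b_7 = 8/(7*pi).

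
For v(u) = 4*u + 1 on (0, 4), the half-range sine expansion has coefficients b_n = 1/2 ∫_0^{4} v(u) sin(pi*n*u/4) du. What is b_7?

36/(7*pi)

b_7 = 1/2 ∫_0^{4} (4*u + 1) sin(7*pi*u/4) du.
Integrating by parts (boundary term plus one more integral), an antiderivative of (4*u + 1) sin(7*pi*u/4) is -16*u*cos(7*pi*u/4)/(7*pi) + 64*sin(7*pi*u/4)/(49*pi**2) - 4*cos(7*pi*u/4)/(7*pi); evaluating from 0 to 4: ∫_{0}^{4} (4*u + 1) sin(7*pi*u/4) du = (68/(7*pi)) - (-4/(7*pi)) = 72/(7*pi).
Hence b_7 = (1/2)·(72/(7*pi)) = 36/(7*pi).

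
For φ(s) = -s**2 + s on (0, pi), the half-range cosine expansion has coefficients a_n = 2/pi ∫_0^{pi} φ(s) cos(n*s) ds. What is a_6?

a_6 = 2/pi ∫_0^{pi} (-s**2 + s) cos(6*s) ds.
Integrating by parts twice (tabular method), an antiderivative of (-s**2 + s) cos(6*s) is -s**2*sin(6*s)/6 + s*sin(6*s)/6 - s*cos(6*s)/18 + sin(6*s)/108 + cos(6*s)/36; evaluating from 0 to pi: ∫_{0}^{pi} (-s**2 + s) cos(6*s) ds = (1/36 - pi/18) - (1/36) = -pi/18.
Hence a_6 = (2/pi)·(-pi/18) = -1/9.

-1/9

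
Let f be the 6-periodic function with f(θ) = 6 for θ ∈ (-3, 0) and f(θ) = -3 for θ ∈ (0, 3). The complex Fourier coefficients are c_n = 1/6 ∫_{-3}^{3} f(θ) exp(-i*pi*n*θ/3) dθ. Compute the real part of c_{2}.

Since f is real-valued, Re(c_{2}) = 1/6 ∫_{-3}^{3} f(θ) cos(2*pi*θ/3) dθ = a_{2}/2.
Split the integral at the breakpoints.
Directly, an antiderivative of (6) cos(2*pi*θ/3) is 9*sin(2*pi*θ/3)/pi; evaluating from -3 to 0: ∫_{-3}^{0} (6) cos(2*pi*θ/3) dθ = (0) - (0) = 0.
Directly, an antiderivative of (-3) cos(2*pi*θ/3) is -9*sin(2*pi*θ/3)/(2*pi); evaluating from 0 to 3: ∫_{0}^{3} (-3) cos(2*pi*θ/3) dθ = (0) - (0) = 0.
So ∫_{-3}^{3} f(θ) cos(2*pi*θ/3) dθ = 0.
Hence Re(c_{2}) = (1/6)·(0) = 0.

0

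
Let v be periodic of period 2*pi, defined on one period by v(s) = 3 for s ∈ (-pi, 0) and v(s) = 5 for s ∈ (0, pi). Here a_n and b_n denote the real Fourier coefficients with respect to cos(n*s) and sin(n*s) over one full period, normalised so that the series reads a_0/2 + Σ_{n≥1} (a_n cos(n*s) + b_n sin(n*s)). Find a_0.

8

a_0 = 1/pi ∫_{-pi}^{pi} v(s) ds = 1/pi · (8*pi) = 8.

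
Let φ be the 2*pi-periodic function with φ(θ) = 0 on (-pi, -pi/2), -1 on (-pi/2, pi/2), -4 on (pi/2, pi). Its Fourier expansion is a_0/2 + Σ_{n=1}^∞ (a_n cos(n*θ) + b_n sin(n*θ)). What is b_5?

-4/(5*pi)

b_5 = 1/pi ∫_{-pi}^{pi} φ(θ) sin(5*θ) dθ.
Split the integral at the breakpoints.
∫_{-pi}^{-pi/2} (0) sin(5*θ) dθ = 0.
Directly, an antiderivative of (-1) sin(5*θ) is cos(5*θ)/5; evaluating from -pi/2 to pi/2: ∫_{-pi/2}^{pi/2} (-1) sin(5*θ) dθ = (0) - (0) = 0.
Directly, an antiderivative of (-4) sin(5*θ) is 4*cos(5*θ)/5; evaluating from pi/2 to pi: ∫_{pi/2}^{pi} (-4) sin(5*θ) dθ = (-4/5) - (0) = -4/5.
Summing the pieces and multiplying by (1/pi) gives b_5 = -4/(5*pi).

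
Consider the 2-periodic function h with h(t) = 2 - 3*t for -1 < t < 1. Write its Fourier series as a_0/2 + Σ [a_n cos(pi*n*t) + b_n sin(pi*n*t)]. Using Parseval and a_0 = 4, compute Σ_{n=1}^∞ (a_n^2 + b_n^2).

Parseval: a_0^2/2 + Σ_{n≥1} (a_n^2+b_n^2) = ∫_{-1}^{1} h(t)^2 dt = 14.
Subtract a_0^2/2 = 8: Σ (a_n^2+b_n^2) = 6.

6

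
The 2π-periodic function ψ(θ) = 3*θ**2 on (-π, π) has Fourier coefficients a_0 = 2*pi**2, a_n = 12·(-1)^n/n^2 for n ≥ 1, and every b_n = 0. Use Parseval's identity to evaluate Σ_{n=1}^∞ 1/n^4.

Parseval: a_0^2/2 + Σ a_n^2 = (1/π) ∫_{-π}^{π} ψ(θ)^2 dθ = 18*pi**4/5.
Subtract a_0^2/2 = 2*pi**4: Σ a_n^2 = 8*pi**4/5.
Since a_n^2 = 144/n^4, Σ 1/n^4 = pi**4/90.

pi**4/90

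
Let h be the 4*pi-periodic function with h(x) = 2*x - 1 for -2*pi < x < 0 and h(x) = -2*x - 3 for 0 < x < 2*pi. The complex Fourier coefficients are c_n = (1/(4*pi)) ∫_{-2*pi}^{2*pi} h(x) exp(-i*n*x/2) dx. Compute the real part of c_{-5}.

Since h is real-valued, Re(c_{-5}) = (1/(4*pi)) ∫_{-2*pi}^{2*pi} h(x) cos(-5*x/2) dx = a_{5}/2.
Split the integral at the breakpoints.
Integrating by parts (boundary term plus one more integral), an antiderivative of (2*x - 1) cos(-5*x/2) is 4*x*sin(5*x/2)/5 - 2*sin(5*x/2)/5 + 8*cos(5*x/2)/25; evaluating from -2*pi to 0: ∫_{-2*pi}^{0} (2*x - 1) cos(-5*x/2) dx = (8/25) - (-8/25) = 16/25.
Integrating by parts (boundary term plus one more integral), an antiderivative of (-2*x - 3) cos(-5*x/2) is -4*x*sin(5*x/2)/5 - 6*sin(5*x/2)/5 - 8*cos(5*x/2)/25; evaluating from 0 to 2*pi: ∫_{0}^{2*pi} (-2*x - 3) cos(-5*x/2) dx = (8/25) - (-8/25) = 16/25.
So ∫_{-2*pi}^{2*pi} h(x) cos(-5*x/2) dx = 32/25.
Hence Re(c_{-5}) = (1/(4*pi))·(32/25) = 8/(25*pi).

8/(25*pi)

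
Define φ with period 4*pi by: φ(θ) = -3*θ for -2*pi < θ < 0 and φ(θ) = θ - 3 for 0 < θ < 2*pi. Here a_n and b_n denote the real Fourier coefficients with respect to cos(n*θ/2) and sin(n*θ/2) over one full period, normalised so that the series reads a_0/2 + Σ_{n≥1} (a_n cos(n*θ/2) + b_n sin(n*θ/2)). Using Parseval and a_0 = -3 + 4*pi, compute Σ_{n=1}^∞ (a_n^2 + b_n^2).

9/2 + 6*pi + 16*pi**2/3

Parseval: a_0^2/2 + Σ_{n≥1} (a_n^2+b_n^2) = (1/(2*pi)) ∫_{-2*pi}^{2*pi} φ(θ)^2 dθ = -6*pi + 9 + 40*pi**2/3.
Subtract a_0^2/2 = (3 - 4*pi)**2/2: Σ (a_n^2+b_n^2) = 9/2 + 6*pi + 16*pi**2/3.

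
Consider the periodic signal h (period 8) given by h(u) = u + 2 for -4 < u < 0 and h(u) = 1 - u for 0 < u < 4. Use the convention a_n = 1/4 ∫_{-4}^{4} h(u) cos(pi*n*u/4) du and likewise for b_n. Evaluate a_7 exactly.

a_7 = 1/4 ∫_{-4}^{4} h(u) cos(7*pi*u/4) du.
Split the integral at the breakpoints.
Integrating by parts (boundary term plus one more integral), an antiderivative of (u + 2) cos(7*pi*u/4) is 4*u*sin(7*pi*u/4)/(7*pi) + 8*sin(7*pi*u/4)/(7*pi) + 16*cos(7*pi*u/4)/(49*pi**2); evaluating from -4 to 0: ∫_{-4}^{0} (u + 2) cos(7*pi*u/4) du = (16/(49*pi**2)) - (-16/(49*pi**2)) = 32/(49*pi**2).
Integrating by parts (boundary term plus one more integral), an antiderivative of (1 - u) cos(7*pi*u/4) is -4*u*sin(7*pi*u/4)/(7*pi) + 4*sin(7*pi*u/4)/(7*pi) - 16*cos(7*pi*u/4)/(49*pi**2); evaluating from 0 to 4: ∫_{0}^{4} (1 - u) cos(7*pi*u/4) du = (16/(49*pi**2)) - (-16/(49*pi**2)) = 32/(49*pi**2).
Summing the pieces and multiplying by (1/4) gives a_7 = 16/(49*pi**2).

16/(49*pi**2)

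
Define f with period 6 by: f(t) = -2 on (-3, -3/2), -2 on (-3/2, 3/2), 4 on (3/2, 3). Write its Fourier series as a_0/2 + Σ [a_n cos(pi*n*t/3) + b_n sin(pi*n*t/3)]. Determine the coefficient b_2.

-6/pi

b_2 = 1/3 ∫_{-3}^{3} f(t) sin(2*pi*t/3) dt.
Split the integral at the breakpoints.
Directly, an antiderivative of (-2) sin(2*pi*t/3) is 3*cos(2*pi*t/3)/pi; evaluating from -3 to -3/2: ∫_{-3}^{-3/2} (-2) sin(2*pi*t/3) dt = (-3/pi) - (3/pi) = -6/pi.
Directly, an antiderivative of (-2) sin(2*pi*t/3) is 3*cos(2*pi*t/3)/pi; evaluating from -3/2 to 3/2: ∫_{-3/2}^{3/2} (-2) sin(2*pi*t/3) dt = (-3/pi) - (-3/pi) = 0.
Directly, an antiderivative of (4) sin(2*pi*t/3) is -6*cos(2*pi*t/3)/pi; evaluating from 3/2 to 3: ∫_{3/2}^{3} (4) sin(2*pi*t/3) dt = (-6/pi) - (6/pi) = -12/pi.
Summing the pieces and multiplying by (1/3) gives b_2 = -6/pi.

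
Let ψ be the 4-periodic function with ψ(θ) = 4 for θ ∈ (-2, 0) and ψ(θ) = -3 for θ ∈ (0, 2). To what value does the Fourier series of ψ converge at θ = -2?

1/2

θ = -2 differs from θ = 2 by -1 full period(s), and the series is 4-periodic.
At θ = 2 the one-sided limits are ψ(2^-) = -3 and ψ(2^+) = 4.
By Dirichlet's theorem the series converges to their average, [(-3) + (4)]/2 = 1/2.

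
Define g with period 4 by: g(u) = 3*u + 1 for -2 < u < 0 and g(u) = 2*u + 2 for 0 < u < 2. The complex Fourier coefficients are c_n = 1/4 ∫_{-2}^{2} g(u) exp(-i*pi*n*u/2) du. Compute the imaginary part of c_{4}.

Since g is real-valued, Im(c_{4}) = -1/4 ∫_{-2}^{2} g(u) sin(2*pi*u) du = -b_{4}/2.
Split the integral at the breakpoints.
Integrating by parts (boundary term plus one more integral), an antiderivative of (3*u + 1) sin(2*pi*u) is -3*u*cos(2*pi*u)/(2*pi) + 3*sin(2*pi*u)/(4*pi**2) - cos(2*pi*u)/(2*pi); evaluating from -2 to 0: ∫_{-2}^{0} (3*u + 1) sin(2*pi*u) du = (-1/(2*pi)) - (5/(2*pi)) = -3/pi.
Integrating by parts (boundary term plus one more integral), an antiderivative of (2*u + 2) sin(2*pi*u) is -u*cos(2*pi*u)/pi + sin(2*pi*u)/(2*pi**2) - cos(2*pi*u)/pi; evaluating from 0 to 2: ∫_{0}^{2} (2*u + 2) sin(2*pi*u) du = (-3/pi) - (-1/pi) = -2/pi.
So ∫_{-2}^{2} g(u) sin(2*pi*u) du = -5/pi.
Hence Im(c_{4}) = (-1/4)·(-5/pi) = 5/(4*pi).

5/(4*pi)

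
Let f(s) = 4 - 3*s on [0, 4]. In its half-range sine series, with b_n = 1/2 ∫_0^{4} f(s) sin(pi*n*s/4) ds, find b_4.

b_4 = 1/2 ∫_0^{4} (4 - 3*s) sin(pi*s) ds.
Integrating by parts (boundary term plus one more integral), an antiderivative of (4 - 3*s) sin(pi*s) is 3*s*cos(pi*s)/pi - 3*sin(pi*s)/pi**2 - 4*cos(pi*s)/pi; evaluating from 0 to 4: ∫_{0}^{4} (4 - 3*s) sin(pi*s) ds = (8/pi) - (-4/pi) = 12/pi.
Hence b_4 = (1/2)·(12/pi) = 6/pi.

6/pi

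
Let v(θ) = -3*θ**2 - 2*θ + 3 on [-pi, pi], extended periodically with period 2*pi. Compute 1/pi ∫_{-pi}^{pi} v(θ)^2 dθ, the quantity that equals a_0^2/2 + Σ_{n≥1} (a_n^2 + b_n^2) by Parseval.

1/pi ∫_{-pi}^{pi} v(θ)^2 dθ = 1/pi · (2*pi*(-70*pi**2 + 135 + 27*pi**4)/15) = -28*pi**2/3 + 18 + 18*pi**4/5.

-28*pi**2/3 + 18 + 18*pi**4/5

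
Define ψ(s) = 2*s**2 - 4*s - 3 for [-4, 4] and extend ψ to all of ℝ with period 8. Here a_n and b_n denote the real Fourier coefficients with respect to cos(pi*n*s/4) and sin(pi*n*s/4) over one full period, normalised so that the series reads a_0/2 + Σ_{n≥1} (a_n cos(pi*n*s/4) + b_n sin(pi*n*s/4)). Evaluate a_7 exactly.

-128/(49*pi**2)

a_7 = 1/4 ∫_{-4}^{4} ψ(s) cos(7*pi*s/4) ds.
Integrating by parts twice (tabular method), an antiderivative of (2*s**2 - 4*s - 3) cos(7*pi*s/4) is 8*s**2*sin(7*pi*s/4)/(7*pi) - 16*s*sin(7*pi*s/4)/(7*pi) + 64*s*cos(7*pi*s/4)/(49*pi**2) - 12*sin(7*pi*s/4)/(7*pi) - 256*sin(7*pi*s/4)/(343*pi**3) - 64*cos(7*pi*s/4)/(49*pi**2); evaluating from -4 to 4: ∫_{-4}^{4} (2*s**2 - 4*s - 3) cos(7*pi*s/4) ds = (-192/(49*pi**2)) - (320/(49*pi**2)) = -512/(49*pi**2).
Hence a_7 = (1/4)·(-512/(49*pi**2)) = -128/(49*pi**2).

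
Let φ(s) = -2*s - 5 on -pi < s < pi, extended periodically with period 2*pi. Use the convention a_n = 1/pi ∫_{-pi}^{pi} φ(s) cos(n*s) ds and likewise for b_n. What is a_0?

a_0 = 1/pi ∫_{-pi}^{pi} φ(s) ds = 1/pi · (-10*pi) = -10.

-10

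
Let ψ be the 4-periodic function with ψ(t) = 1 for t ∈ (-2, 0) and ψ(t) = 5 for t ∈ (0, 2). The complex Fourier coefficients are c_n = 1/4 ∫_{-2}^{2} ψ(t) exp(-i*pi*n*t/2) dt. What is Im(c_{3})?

-4/(3*pi)

Since ψ is real-valued, Im(c_{3}) = -1/4 ∫_{-2}^{2} ψ(t) sin(3*pi*t/2) dt = -b_{3}/2.
Split the integral at the breakpoints.
Directly, an antiderivative of (1) sin(3*pi*t/2) is -2*cos(3*pi*t/2)/(3*pi); evaluating from -2 to 0: ∫_{-2}^{0} (1) sin(3*pi*t/2) dt = (-2/(3*pi)) - (2/(3*pi)) = -4/(3*pi).
Directly, an antiderivative of (5) sin(3*pi*t/2) is -10*cos(3*pi*t/2)/(3*pi); evaluating from 0 to 2: ∫_{0}^{2} (5) sin(3*pi*t/2) dt = (10/(3*pi)) - (-10/(3*pi)) = 20/(3*pi).
So ∫_{-2}^{2} ψ(t) sin(3*pi*t/2) dt = 16/(3*pi).
Hence Im(c_{3}) = (-1/4)·(16/(3*pi)) = -4/(3*pi).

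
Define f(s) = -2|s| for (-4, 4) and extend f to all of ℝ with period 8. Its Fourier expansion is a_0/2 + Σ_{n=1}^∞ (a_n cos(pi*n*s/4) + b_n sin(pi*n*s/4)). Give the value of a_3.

a_3 = 1/4 ∫_{-4}^{4} f(s) cos(3*pi*s/4) ds.
f is even and cos(3*pi*s/4) is even, so the integrand is even and a_3 = 1/2 ∫_0^{4} f(s) cos(3*pi*s/4) ds.
Integrating by parts (boundary term plus one more integral), an antiderivative of (-2*s) cos(3*pi*s/4) is -8*s*sin(3*pi*s/4)/(3*pi) - 32*cos(3*pi*s/4)/(9*pi**2); evaluating from 0 to 4: ∫_{0}^{4} (-2*s) cos(3*pi*s/4) ds = (32/(9*pi**2)) - (-32/(9*pi**2)) = 64/(9*pi**2).
Hence a_3 = (1/2)·(64/(9*pi**2)) = 32/(9*pi**2).

32/(9*pi**2)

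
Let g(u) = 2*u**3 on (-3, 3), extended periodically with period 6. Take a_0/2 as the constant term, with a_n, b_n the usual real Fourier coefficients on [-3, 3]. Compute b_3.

b_3 = 1/3 ∫_{-3}^{3} g(u) sin(pi*u) du.
g is odd and sin(pi*u) is odd, so the integrand is even and b_3 = 2/3 ∫_0^{3} g(u) sin(pi*u) du.
Integrating by parts three times (tabular method), an antiderivative of (2*u**3) sin(pi*u) is -2*u**3*cos(pi*u)/pi + 6*u**2*sin(pi*u)/pi**2 + 12*u*cos(pi*u)/pi**3 - 12*sin(pi*u)/pi**4; evaluating from 0 to 3: ∫_{0}^{3} (2*u**3) sin(pi*u) du = (-36/pi**3 + 54/pi) - (0) = -36/pi**3 + 54/pi.
Hence b_3 = (2/3)·(-36/pi**3 + 54/pi) = -24/pi**3 + 36/pi.

-24/pi**3 + 36/pi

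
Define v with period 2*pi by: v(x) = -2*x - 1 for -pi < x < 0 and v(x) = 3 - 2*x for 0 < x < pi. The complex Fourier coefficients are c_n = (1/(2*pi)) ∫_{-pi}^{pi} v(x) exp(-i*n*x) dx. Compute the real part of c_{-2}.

Since v is real-valued, Re(c_{-2}) = (1/(2*pi)) ∫_{-pi}^{pi} v(x) cos(-2*x) dx = a_{2}/2.
Split the integral at the breakpoints.
Integrating by parts (boundary term plus one more integral), an antiderivative of (-2*x - 1) cos(-2*x) is -x*sin(2*x) - sin(2*x)/2 - cos(2*x)/2; evaluating from -pi to 0: ∫_{-pi}^{0} (-2*x - 1) cos(-2*x) dx = (-1/2) - (-1/2) = 0.
Integrating by parts (boundary term plus one more integral), an antiderivative of (3 - 2*x) cos(-2*x) is -x*sin(2*x) + 3*sin(2*x)/2 - cos(2*x)/2; evaluating from 0 to pi: ∫_{0}^{pi} (3 - 2*x) cos(-2*x) dx = (-1/2) - (-1/2) = 0.
So ∫_{-pi}^{pi} v(x) cos(-2*x) dx = 0.
Hence Re(c_{-2}) = (1/(2*pi))·(0) = 0.

0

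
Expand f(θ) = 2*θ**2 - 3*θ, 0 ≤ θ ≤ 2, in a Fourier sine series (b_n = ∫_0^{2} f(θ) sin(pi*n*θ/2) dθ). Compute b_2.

-2/pi

b_2 = ∫_0^{2} (2*θ**2 - 3*θ) sin(pi*θ) dθ.
Integrating by parts twice (tabular method), an antiderivative of (2*θ**2 - 3*θ) sin(pi*θ) is -2*θ**2*cos(pi*θ)/pi + 4*θ*sin(pi*θ)/pi**2 + 3*θ*cos(pi*θ)/pi - 3*sin(pi*θ)/pi**2 + 4*cos(pi*θ)/pi**3; evaluating from 0 to 2: ∫_{0}^{2} (2*θ**2 - 3*θ) sin(pi*θ) dθ = (-2/pi + 4/pi**3) - (4/pi**3) = -2/pi.
Hence b_2 = -2/pi.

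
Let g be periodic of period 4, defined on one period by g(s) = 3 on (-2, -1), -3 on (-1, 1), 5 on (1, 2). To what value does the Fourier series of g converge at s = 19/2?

s = 19/2 differs from s = 3/2 by 2 full period(s), and the series is 4-periodic.
g is continuous at s = 3/2 with value 5, so the series converges to 5 there.

5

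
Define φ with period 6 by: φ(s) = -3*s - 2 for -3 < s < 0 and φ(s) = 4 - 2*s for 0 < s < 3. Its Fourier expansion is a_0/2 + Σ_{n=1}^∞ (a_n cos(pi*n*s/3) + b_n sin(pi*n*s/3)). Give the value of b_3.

-1/pi

b_3 = 1/3 ∫_{-3}^{3} φ(s) sin(pi*s) ds.
Split the integral at the breakpoints.
Integrating by parts (boundary term plus one more integral), an antiderivative of (-3*s - 2) sin(pi*s) is 3*s*cos(pi*s)/pi - 3*sin(pi*s)/pi**2 + 2*cos(pi*s)/pi; evaluating from -3 to 0: ∫_{-3}^{0} (-3*s - 2) sin(pi*s) ds = (2/pi) - (7/pi) = -5/pi.
Integrating by parts (boundary term plus one more integral), an antiderivative of (4 - 2*s) sin(pi*s) is 2*s*cos(pi*s)/pi - 2*sin(pi*s)/pi**2 - 4*cos(pi*s)/pi; evaluating from 0 to 3: ∫_{0}^{3} (4 - 2*s) sin(pi*s) ds = (-2/pi) - (-4/pi) = 2/pi.
Summing the pieces and multiplying by (1/3) gives b_3 = -1/pi.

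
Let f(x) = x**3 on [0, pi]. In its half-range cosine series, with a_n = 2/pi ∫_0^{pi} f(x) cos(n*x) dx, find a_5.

6*(4 - 25*pi**2)/(625*pi)

a_5 = 2/pi ∫_0^{pi} (x**3) cos(5*x) dx.
Integrating by parts three times (tabular method), an antiderivative of (x**3) cos(5*x) is x**3*sin(5*x)/5 + 3*x**2*cos(5*x)/25 - 6*x*sin(5*x)/125 - 6*cos(5*x)/625; evaluating from 0 to pi: ∫_{0}^{pi} (x**3) cos(5*x) dx = (6/625 - 3*pi**2/25) - (-6/625) = 12/625 - 3*pi**2/25.
Hence a_5 = (2/pi)·(12/625 - 3*pi**2/25) = 6*(4 - 25*pi**2)/(625*pi).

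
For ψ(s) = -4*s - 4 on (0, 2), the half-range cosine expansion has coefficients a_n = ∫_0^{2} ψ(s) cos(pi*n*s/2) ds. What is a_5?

32/(25*pi**2)

a_5 = ∫_0^{2} (-4*s - 4) cos(5*pi*s/2) ds.
Integrating by parts (boundary term plus one more integral), an antiderivative of (-4*s - 4) cos(5*pi*s/2) is -8*s*sin(5*pi*s/2)/(5*pi) - 8*sin(5*pi*s/2)/(5*pi) - 16*cos(5*pi*s/2)/(25*pi**2); evaluating from 0 to 2: ∫_{0}^{2} (-4*s - 4) cos(5*pi*s/2) ds = (16/(25*pi**2)) - (-16/(25*pi**2)) = 32/(25*pi**2).
Hence a_5 = 32/(25*pi**2).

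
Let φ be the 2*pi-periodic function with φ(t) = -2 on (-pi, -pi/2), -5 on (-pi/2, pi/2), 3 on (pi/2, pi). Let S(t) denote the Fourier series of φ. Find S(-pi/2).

At t = -pi/2 the one-sided limits are φ(-pi/2^-) = -2 and φ(-pi/2^+) = -5.
By Dirichlet's theorem the series converges to their average, [(-2) + (-5)]/2 = -7/2.

-7/2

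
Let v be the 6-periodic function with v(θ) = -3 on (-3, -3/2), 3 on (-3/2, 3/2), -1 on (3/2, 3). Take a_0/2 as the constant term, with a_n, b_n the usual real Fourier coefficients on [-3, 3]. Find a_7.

a_7 = 1/3 ∫_{-3}^{3} v(θ) cos(7*pi*θ/3) dθ.
Split the integral at the breakpoints.
Directly, an antiderivative of (-3) cos(7*pi*θ/3) is -9*sin(7*pi*θ/3)/(7*pi); evaluating from -3 to -3/2: ∫_{-3}^{-3/2} (-3) cos(7*pi*θ/3) dθ = (-9/(7*pi)) - (0) = -9/(7*pi).
Directly, an antiderivative of (3) cos(7*pi*θ/3) is 9*sin(7*pi*θ/3)/(7*pi); evaluating from -3/2 to 3/2: ∫_{-3/2}^{3/2} (3) cos(7*pi*θ/3) dθ = (-9/(7*pi)) - (9/(7*pi)) = -18/(7*pi).
Directly, an antiderivative of (-1) cos(7*pi*θ/3) is -3*sin(7*pi*θ/3)/(7*pi); evaluating from 3/2 to 3: ∫_{3/2}^{3} (-1) cos(7*pi*θ/3) dθ = (0) - (3/(7*pi)) = -3/(7*pi).
Summing the pieces and multiplying by (1/3) gives a_7 = -10/(7*pi).

-10/(7*pi)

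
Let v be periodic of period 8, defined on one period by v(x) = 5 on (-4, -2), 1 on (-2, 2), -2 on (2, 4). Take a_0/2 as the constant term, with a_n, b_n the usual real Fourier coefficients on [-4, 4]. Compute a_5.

a_5 = 1/4 ∫_{-4}^{4} v(x) cos(5*pi*x/4) dx.
Split the integral at the breakpoints.
Directly, an antiderivative of (5) cos(5*pi*x/4) is 4*sin(5*pi*x/4)/pi; evaluating from -4 to -2: ∫_{-4}^{-2} (5) cos(5*pi*x/4) dx = (-4/pi) - (0) = -4/pi.
Directly, an antiderivative of (1) cos(5*pi*x/4) is 4*sin(5*pi*x/4)/(5*pi); evaluating from -2 to 2: ∫_{-2}^{2} (1) cos(5*pi*x/4) dx = (4/(5*pi)) - (-4/(5*pi)) = 8/(5*pi).
Directly, an antiderivative of (-2) cos(5*pi*x/4) is -8*sin(5*pi*x/4)/(5*pi); evaluating from 2 to 4: ∫_{2}^{4} (-2) cos(5*pi*x/4) dx = (0) - (-8/(5*pi)) = 8/(5*pi).
Summing the pieces and multiplying by (1/4) gives a_5 = -1/(5*pi).

-1/(5*pi)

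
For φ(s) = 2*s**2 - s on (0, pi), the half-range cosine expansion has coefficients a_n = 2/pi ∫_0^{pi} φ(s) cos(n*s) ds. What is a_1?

a_1 = 2/pi ∫_0^{pi} (2*s**2 - s) cos(s) ds.
Integrating by parts twice (tabular method), an antiderivative of (2*s**2 - s) cos(s) is 2*s**2*sin(s) - s*sin(s) + 4*s*cos(s) - 4*sin(s) - cos(s); evaluating from 0 to pi: ∫_{0}^{pi} (2*s**2 - s) cos(s) ds = (1 - 4*pi) - (-1) = 2 - 4*pi.
Hence a_1 = (2/pi)·(2 - 4*pi) = -8 + 4/pi.

-8 + 4/pi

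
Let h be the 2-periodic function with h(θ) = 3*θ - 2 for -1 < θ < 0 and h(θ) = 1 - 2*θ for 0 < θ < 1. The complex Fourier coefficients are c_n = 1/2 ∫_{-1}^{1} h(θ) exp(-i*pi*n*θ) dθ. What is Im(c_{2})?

Since h is real-valued, Im(c_{2}) = -1/2 ∫_{-1}^{1} h(θ) sin(2*pi*θ) dθ = -b_{2}/2.
Split the integral at the breakpoints.
Integrating by parts (boundary term plus one more integral), an antiderivative of (3*θ - 2) sin(2*pi*θ) is -3*θ*cos(2*pi*θ)/(2*pi) + 3*sin(2*pi*θ)/(4*pi**2) + cos(2*pi*θ)/pi; evaluating from -1 to 0: ∫_{-1}^{0} (3*θ - 2) sin(2*pi*θ) dθ = (1/pi) - (5/(2*pi)) = -3/(2*pi).
Integrating by parts (boundary term plus one more integral), an antiderivative of (1 - 2*θ) sin(2*pi*θ) is θ*cos(2*pi*θ)/pi - sin(2*pi*θ)/(2*pi**2) - cos(2*pi*θ)/(2*pi); evaluating from 0 to 1: ∫_{0}^{1} (1 - 2*θ) sin(2*pi*θ) dθ = (1/(2*pi)) - (-1/(2*pi)) = 1/pi.
So ∫_{-1}^{1} h(θ) sin(2*pi*θ) dθ = -1/(2*pi).
Hence Im(c_{2}) = (-1/2)·(-1/(2*pi)) = 1/(4*pi).

1/(4*pi)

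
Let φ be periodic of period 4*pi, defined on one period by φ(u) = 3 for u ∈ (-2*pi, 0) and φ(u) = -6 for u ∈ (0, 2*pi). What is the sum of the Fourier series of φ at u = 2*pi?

-3/2

At u = 2*pi the one-sided limits are φ(2*pi^-) = -6 and φ(2*pi^+) = 3.
By Dirichlet's theorem the series converges to their average, [(-6) + (3)]/2 = -3/2.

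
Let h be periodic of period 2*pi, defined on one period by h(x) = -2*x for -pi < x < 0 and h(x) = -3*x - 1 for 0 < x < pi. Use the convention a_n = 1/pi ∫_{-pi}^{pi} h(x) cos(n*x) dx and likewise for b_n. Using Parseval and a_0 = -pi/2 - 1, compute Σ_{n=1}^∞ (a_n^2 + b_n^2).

Parseval: a_0^2/2 + Σ_{n≥1} (a_n^2+b_n^2) = 1/pi ∫_{-pi}^{pi} h(x)^2 dx = 1 + 3*pi + 13*pi**2/3.
Subtract a_0^2/2 = (2 + pi)**2/8: Σ (a_n^2+b_n^2) = 1/2 + 5*pi/2 + 101*pi**2/24.

1/2 + 5*pi/2 + 101*pi**2/24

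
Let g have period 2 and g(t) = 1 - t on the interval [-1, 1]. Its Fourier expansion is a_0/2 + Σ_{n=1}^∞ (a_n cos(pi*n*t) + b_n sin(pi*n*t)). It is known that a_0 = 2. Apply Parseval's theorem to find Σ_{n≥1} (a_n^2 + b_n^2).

2/3

Parseval: a_0^2/2 + Σ_{n≥1} (a_n^2+b_n^2) = ∫_{-1}^{1} g(t)^2 dt = 8/3.
Subtract a_0^2/2 = 2: Σ (a_n^2+b_n^2) = 2/3.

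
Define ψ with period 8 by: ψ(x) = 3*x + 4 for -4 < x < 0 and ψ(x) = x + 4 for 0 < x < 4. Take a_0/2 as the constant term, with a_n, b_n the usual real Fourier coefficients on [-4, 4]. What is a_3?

a_3 = 1/4 ∫_{-4}^{4} ψ(x) cos(3*pi*x/4) dx.
Split the integral at the breakpoints.
Integrating by parts (boundary term plus one more integral), an antiderivative of (3*x + 4) cos(3*pi*x/4) is 4*x*sin(3*pi*x/4)/pi + 16*sin(3*pi*x/4)/(3*pi) + 16*cos(3*pi*x/4)/(3*pi**2); evaluating from -4 to 0: ∫_{-4}^{0} (3*x + 4) cos(3*pi*x/4) dx = (16/(3*pi**2)) - (-16/(3*pi**2)) = 32/(3*pi**2).
Integrating by parts (boundary term plus one more integral), an antiderivative of (x + 4) cos(3*pi*x/4) is 4*x*sin(3*pi*x/4)/(3*pi) + 16*sin(3*pi*x/4)/(3*pi) + 16*cos(3*pi*x/4)/(9*pi**2); evaluating from 0 to 4: ∫_{0}^{4} (x + 4) cos(3*pi*x/4) dx = (-16/(9*pi**2)) - (16/(9*pi**2)) = -32/(9*pi**2).
Summing the pieces and multiplying by (1/4) gives a_3 = 16/(9*pi**2).

16/(9*pi**2)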